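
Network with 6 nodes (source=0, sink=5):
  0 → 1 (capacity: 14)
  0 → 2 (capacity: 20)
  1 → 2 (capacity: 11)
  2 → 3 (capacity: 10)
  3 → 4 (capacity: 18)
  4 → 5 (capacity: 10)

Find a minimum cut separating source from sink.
Min cut value = 10, edges: (4,5)

Min cut value: 10
Partition: S = [0, 1, 2, 3, 4], T = [5]
Cut edges: (4,5)

By max-flow min-cut theorem, max flow = min cut = 10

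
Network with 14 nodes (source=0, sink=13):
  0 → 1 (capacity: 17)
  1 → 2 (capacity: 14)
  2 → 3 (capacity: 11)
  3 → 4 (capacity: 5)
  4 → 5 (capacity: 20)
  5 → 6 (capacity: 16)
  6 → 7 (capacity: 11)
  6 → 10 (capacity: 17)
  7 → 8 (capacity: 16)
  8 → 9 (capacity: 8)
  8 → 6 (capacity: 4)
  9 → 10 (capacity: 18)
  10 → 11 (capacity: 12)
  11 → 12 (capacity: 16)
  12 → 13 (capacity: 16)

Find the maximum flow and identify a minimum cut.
Max flow = 5, Min cut edges: (3,4)

Maximum flow: 5
Minimum cut: (3,4)
Partition: S = [0, 1, 2, 3], T = [4, 5, 6, 7, 8, 9, 10, 11, 12, 13]

Max-flow min-cut theorem verified: both equal 5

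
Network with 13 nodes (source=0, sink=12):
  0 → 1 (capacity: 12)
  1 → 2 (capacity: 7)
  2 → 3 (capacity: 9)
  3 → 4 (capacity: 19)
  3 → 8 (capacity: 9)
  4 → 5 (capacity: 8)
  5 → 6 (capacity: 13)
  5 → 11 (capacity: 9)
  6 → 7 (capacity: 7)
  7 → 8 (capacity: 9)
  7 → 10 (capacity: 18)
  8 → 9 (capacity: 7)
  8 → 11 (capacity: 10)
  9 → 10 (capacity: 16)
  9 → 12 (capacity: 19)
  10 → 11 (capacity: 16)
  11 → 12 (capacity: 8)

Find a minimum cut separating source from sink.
Min cut value = 7, edges: (1,2)

Min cut value: 7
Partition: S = [0, 1], T = [2, 3, 4, 5, 6, 7, 8, 9, 10, 11, 12]
Cut edges: (1,2)

By max-flow min-cut theorem, max flow = min cut = 7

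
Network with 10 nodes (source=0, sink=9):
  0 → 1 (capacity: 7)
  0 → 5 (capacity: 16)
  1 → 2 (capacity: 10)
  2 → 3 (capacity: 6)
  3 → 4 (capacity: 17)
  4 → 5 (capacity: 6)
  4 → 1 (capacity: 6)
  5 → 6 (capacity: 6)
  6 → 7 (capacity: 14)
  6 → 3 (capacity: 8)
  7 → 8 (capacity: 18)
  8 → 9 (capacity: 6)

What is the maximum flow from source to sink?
Maximum flow = 6

Max flow: 6

Flow assignment:
  0 → 1: 6/7
  1 → 2: 6/10
  2 → 3: 6/6
  3 → 4: 6/17
  4 → 5: 6/6
  5 → 6: 6/6
  6 → 7: 6/14
  7 → 8: 6/18
  8 → 9: 6/6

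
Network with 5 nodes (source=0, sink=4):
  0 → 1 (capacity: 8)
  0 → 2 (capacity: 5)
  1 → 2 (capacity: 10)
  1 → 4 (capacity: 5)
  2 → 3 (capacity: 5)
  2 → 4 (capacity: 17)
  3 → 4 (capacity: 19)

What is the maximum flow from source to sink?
Maximum flow = 13

Max flow: 13

Flow assignment:
  0 → 1: 8/8
  0 → 2: 5/5
  1 → 2: 3/10
  1 → 4: 5/5
  2 → 4: 8/17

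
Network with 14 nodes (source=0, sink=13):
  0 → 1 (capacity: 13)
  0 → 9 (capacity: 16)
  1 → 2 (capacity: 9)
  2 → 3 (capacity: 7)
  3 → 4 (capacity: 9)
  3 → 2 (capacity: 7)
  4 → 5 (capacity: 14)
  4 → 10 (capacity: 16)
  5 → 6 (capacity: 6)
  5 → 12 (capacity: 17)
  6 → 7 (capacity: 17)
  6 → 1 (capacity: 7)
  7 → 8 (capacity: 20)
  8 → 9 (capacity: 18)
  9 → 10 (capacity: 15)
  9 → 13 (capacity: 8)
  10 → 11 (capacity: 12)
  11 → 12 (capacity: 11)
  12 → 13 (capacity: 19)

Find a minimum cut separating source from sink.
Min cut value = 23, edges: (0,9), (2,3)

Min cut value: 23
Partition: S = [0, 1, 2], T = [3, 4, 5, 6, 7, 8, 9, 10, 11, 12, 13]
Cut edges: (0,9), (2,3)

By max-flow min-cut theorem, max flow = min cut = 23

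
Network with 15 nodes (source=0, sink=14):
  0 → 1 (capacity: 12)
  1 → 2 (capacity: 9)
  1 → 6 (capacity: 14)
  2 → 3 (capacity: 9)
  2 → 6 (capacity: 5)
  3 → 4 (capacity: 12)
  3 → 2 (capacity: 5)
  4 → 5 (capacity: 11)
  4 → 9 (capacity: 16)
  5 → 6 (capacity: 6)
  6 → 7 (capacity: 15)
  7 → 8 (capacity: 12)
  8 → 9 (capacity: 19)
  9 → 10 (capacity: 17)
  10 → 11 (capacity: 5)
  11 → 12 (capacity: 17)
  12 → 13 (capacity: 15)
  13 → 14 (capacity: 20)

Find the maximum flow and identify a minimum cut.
Max flow = 5, Min cut edges: (10,11)

Maximum flow: 5
Minimum cut: (10,11)
Partition: S = [0, 1, 2, 3, 4, 5, 6, 7, 8, 9, 10], T = [11, 12, 13, 14]

Max-flow min-cut theorem verified: both equal 5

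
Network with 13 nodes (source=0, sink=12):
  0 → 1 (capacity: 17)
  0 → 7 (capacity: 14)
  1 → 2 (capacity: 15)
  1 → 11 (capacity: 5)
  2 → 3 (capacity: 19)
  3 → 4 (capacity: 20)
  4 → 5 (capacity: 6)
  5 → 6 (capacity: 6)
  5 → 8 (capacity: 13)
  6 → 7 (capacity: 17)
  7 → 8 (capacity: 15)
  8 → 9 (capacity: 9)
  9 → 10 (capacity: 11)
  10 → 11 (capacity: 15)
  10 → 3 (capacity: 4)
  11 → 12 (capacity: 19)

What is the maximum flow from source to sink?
Maximum flow = 14

Max flow: 14

Flow assignment:
  0 → 1: 5/17
  0 → 7: 9/14
  1 → 11: 5/5
  7 → 8: 9/15
  8 → 9: 9/9
  9 → 10: 9/11
  10 → 11: 9/15
  11 → 12: 14/19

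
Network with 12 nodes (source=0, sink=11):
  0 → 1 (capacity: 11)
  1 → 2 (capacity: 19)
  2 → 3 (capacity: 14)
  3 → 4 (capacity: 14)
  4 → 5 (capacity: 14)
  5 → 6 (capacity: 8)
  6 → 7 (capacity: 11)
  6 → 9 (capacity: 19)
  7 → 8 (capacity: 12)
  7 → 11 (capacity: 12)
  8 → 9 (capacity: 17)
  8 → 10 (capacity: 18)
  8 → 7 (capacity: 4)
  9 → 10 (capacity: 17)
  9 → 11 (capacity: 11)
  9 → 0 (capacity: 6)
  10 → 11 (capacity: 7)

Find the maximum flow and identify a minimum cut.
Max flow = 8, Min cut edges: (5,6)

Maximum flow: 8
Minimum cut: (5,6)
Partition: S = [0, 1, 2, 3, 4, 5], T = [6, 7, 8, 9, 10, 11]

Max-flow min-cut theorem verified: both equal 8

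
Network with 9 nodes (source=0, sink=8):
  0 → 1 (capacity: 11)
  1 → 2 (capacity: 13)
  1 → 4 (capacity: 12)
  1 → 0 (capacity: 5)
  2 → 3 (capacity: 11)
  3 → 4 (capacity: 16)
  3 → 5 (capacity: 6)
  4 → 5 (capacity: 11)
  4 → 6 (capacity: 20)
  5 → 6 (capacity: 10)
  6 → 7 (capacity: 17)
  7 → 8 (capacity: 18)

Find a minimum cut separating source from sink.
Min cut value = 11, edges: (0,1)

Min cut value: 11
Partition: S = [0], T = [1, 2, 3, 4, 5, 6, 7, 8]
Cut edges: (0,1)

By max-flow min-cut theorem, max flow = min cut = 11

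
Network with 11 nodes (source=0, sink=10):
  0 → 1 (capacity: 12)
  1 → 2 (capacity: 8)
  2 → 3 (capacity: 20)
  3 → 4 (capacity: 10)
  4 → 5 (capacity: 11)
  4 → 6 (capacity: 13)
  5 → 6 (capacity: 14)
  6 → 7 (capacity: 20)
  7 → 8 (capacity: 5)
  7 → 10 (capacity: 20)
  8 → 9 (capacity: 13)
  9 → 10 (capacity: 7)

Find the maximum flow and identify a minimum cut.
Max flow = 8, Min cut edges: (1,2)

Maximum flow: 8
Minimum cut: (1,2)
Partition: S = [0, 1], T = [2, 3, 4, 5, 6, 7, 8, 9, 10]

Max-flow min-cut theorem verified: both equal 8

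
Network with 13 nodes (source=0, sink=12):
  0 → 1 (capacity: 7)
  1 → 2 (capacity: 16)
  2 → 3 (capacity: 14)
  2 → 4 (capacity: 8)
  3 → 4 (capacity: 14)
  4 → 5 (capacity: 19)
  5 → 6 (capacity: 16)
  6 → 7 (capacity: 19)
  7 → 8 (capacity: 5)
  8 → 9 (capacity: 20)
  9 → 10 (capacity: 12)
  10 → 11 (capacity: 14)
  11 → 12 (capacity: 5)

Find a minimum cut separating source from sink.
Min cut value = 5, edges: (11,12)

Min cut value: 5
Partition: S = [0, 1, 2, 3, 4, 5, 6, 7, 8, 9, 10, 11], T = [12]
Cut edges: (11,12)

By max-flow min-cut theorem, max flow = min cut = 5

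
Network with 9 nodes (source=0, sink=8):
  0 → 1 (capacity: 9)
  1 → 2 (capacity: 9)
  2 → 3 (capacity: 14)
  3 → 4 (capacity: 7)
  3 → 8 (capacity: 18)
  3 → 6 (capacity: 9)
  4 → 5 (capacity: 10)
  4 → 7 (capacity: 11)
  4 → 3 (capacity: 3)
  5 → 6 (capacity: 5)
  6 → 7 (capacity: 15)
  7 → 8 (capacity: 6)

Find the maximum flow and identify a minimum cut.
Max flow = 9, Min cut edges: (1,2)

Maximum flow: 9
Minimum cut: (1,2)
Partition: S = [0, 1], T = [2, 3, 4, 5, 6, 7, 8]

Max-flow min-cut theorem verified: both equal 9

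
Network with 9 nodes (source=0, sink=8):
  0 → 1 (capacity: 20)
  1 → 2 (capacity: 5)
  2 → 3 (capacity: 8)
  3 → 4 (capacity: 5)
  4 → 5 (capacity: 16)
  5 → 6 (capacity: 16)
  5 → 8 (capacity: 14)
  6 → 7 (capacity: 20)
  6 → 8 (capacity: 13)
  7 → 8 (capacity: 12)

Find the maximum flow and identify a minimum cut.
Max flow = 5, Min cut edges: (3,4)

Maximum flow: 5
Minimum cut: (3,4)
Partition: S = [0, 1, 2, 3], T = [4, 5, 6, 7, 8]

Max-flow min-cut theorem verified: both equal 5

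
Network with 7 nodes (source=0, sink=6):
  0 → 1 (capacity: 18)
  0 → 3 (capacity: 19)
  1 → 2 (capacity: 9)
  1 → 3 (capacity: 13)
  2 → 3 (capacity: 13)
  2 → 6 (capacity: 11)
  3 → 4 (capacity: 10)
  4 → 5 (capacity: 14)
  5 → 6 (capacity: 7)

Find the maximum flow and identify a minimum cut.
Max flow = 16, Min cut edges: (1,2), (5,6)

Maximum flow: 16
Minimum cut: (1,2), (5,6)
Partition: S = [0, 1, 3, 4, 5], T = [2, 6]

Max-flow min-cut theorem verified: both equal 16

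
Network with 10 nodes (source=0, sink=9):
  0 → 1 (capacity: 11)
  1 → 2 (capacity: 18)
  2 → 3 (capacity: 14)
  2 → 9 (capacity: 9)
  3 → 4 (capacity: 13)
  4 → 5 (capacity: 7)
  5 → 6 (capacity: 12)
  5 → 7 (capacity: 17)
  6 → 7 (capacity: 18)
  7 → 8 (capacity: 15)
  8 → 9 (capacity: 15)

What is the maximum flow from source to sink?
Maximum flow = 11

Max flow: 11

Flow assignment:
  0 → 1: 11/11
  1 → 2: 11/18
  2 → 3: 2/14
  2 → 9: 9/9
  3 → 4: 2/13
  4 → 5: 2/7
  5 → 7: 2/17
  7 → 8: 2/15
  8 → 9: 2/15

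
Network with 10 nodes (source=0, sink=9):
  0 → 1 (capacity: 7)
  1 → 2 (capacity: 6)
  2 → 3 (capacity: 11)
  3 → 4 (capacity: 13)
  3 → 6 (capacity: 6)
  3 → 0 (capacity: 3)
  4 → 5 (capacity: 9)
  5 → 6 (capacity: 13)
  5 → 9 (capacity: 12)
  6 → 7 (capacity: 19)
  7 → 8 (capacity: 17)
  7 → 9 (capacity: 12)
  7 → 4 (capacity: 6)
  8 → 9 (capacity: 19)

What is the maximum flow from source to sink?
Maximum flow = 6

Max flow: 6

Flow assignment:
  0 → 1: 6/7
  1 → 2: 6/6
  2 → 3: 6/11
  3 → 4: 6/13
  4 → 5: 6/9
  5 → 9: 6/12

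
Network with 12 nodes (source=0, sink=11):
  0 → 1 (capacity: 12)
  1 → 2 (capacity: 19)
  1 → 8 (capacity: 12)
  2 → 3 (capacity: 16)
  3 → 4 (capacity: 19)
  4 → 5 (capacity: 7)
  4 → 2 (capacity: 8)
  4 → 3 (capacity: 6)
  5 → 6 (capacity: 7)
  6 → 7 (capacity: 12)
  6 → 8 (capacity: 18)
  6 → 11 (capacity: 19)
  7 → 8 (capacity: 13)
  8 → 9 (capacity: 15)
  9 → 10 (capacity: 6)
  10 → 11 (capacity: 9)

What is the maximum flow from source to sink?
Maximum flow = 12

Max flow: 12

Flow assignment:
  0 → 1: 12/12
  1 → 2: 6/19
  1 → 8: 6/12
  2 → 3: 6/16
  3 → 4: 6/19
  4 → 5: 6/7
  5 → 6: 6/7
  6 → 11: 6/19
  8 → 9: 6/15
  9 → 10: 6/6
  10 → 11: 6/9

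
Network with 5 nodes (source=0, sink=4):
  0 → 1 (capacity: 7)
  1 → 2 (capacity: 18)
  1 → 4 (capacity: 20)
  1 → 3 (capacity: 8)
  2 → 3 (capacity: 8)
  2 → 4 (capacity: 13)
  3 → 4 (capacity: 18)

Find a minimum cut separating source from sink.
Min cut value = 7, edges: (0,1)

Min cut value: 7
Partition: S = [0], T = [1, 2, 3, 4]
Cut edges: (0,1)

By max-flow min-cut theorem, max flow = min cut = 7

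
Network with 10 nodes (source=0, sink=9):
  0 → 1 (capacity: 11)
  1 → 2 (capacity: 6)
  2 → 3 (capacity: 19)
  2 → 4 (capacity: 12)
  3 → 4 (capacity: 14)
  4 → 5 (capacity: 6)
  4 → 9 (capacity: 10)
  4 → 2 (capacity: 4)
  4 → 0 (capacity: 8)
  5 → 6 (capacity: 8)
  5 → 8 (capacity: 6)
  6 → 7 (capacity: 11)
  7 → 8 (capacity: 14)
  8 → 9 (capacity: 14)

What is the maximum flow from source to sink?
Maximum flow = 6

Max flow: 6

Flow assignment:
  0 → 1: 6/11
  1 → 2: 6/6
  2 → 4: 6/12
  4 → 9: 6/10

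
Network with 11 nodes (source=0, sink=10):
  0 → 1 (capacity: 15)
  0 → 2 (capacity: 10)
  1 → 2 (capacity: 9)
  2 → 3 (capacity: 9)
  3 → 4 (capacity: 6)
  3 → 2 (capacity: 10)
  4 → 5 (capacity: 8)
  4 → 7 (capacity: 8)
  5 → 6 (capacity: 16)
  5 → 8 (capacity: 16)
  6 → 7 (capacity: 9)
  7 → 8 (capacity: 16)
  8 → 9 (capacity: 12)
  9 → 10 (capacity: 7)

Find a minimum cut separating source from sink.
Min cut value = 6, edges: (3,4)

Min cut value: 6
Partition: S = [0, 1, 2, 3], T = [4, 5, 6, 7, 8, 9, 10]
Cut edges: (3,4)

By max-flow min-cut theorem, max flow = min cut = 6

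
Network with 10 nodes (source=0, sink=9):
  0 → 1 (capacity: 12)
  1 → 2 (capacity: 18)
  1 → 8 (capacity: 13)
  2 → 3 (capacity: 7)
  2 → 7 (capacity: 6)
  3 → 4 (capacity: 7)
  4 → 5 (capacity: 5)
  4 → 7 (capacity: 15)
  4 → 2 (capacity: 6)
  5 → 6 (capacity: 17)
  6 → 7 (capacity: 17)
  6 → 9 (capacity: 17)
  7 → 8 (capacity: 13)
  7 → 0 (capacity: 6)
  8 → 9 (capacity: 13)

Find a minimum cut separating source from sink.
Min cut value = 12, edges: (0,1)

Min cut value: 12
Partition: S = [0], T = [1, 2, 3, 4, 5, 6, 7, 8, 9]
Cut edges: (0,1)

By max-flow min-cut theorem, max flow = min cut = 12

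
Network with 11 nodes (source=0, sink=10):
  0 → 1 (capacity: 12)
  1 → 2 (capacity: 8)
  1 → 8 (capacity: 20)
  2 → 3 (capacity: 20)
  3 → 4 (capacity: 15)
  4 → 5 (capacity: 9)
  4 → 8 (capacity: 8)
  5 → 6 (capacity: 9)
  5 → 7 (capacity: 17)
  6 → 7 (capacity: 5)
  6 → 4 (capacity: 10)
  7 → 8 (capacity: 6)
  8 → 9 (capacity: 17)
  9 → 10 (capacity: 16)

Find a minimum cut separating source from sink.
Min cut value = 12, edges: (0,1)

Min cut value: 12
Partition: S = [0], T = [1, 2, 3, 4, 5, 6, 7, 8, 9, 10]
Cut edges: (0,1)

By max-flow min-cut theorem, max flow = min cut = 12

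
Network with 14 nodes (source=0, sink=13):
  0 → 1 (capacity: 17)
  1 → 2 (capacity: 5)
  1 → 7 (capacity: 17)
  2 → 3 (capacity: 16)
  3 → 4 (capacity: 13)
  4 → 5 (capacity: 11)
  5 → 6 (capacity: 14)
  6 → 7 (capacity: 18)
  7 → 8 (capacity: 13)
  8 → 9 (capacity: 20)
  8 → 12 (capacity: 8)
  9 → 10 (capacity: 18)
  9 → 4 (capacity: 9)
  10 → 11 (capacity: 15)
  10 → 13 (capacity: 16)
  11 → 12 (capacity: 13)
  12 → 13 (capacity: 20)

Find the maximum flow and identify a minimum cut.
Max flow = 13, Min cut edges: (7,8)

Maximum flow: 13
Minimum cut: (7,8)
Partition: S = [0, 1, 2, 3, 4, 5, 6, 7], T = [8, 9, 10, 11, 12, 13]

Max-flow min-cut theorem verified: both equal 13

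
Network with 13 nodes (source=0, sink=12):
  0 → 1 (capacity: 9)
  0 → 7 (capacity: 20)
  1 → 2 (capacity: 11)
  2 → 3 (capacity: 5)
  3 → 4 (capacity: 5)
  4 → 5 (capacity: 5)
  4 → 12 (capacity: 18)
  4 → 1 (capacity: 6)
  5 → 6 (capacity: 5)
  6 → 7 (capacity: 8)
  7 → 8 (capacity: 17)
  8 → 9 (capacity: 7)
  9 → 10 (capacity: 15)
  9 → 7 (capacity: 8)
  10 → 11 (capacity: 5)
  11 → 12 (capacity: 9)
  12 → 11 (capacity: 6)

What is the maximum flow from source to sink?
Maximum flow = 10

Max flow: 10

Flow assignment:
  0 → 1: 5/9
  0 → 7: 5/20
  1 → 2: 5/11
  2 → 3: 5/5
  3 → 4: 5/5
  4 → 12: 5/18
  7 → 8: 7/17
  8 → 9: 7/7
  9 → 10: 5/15
  9 → 7: 2/8
  10 → 11: 5/5
  11 → 12: 5/9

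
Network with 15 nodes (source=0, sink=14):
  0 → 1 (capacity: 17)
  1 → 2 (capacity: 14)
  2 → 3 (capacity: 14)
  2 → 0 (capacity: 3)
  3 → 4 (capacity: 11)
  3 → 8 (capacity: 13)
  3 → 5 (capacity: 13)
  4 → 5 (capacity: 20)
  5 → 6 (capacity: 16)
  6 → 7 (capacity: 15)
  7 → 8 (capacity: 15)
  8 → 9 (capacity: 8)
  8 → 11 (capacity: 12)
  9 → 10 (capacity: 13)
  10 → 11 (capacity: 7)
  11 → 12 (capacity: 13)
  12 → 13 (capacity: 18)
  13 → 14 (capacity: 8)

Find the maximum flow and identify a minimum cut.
Max flow = 8, Min cut edges: (13,14)

Maximum flow: 8
Minimum cut: (13,14)
Partition: S = [0, 1, 2, 3, 4, 5, 6, 7, 8, 9, 10, 11, 12, 13], T = [14]

Max-flow min-cut theorem verified: both equal 8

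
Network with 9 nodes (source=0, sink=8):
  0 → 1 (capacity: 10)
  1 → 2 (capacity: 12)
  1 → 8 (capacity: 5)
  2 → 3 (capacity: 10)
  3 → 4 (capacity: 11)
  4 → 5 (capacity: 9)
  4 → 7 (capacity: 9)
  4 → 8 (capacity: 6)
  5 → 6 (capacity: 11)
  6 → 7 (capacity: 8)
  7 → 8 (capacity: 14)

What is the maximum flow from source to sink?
Maximum flow = 10

Max flow: 10

Flow assignment:
  0 → 1: 10/10
  1 → 2: 5/12
  1 → 8: 5/5
  2 → 3: 5/10
  3 → 4: 5/11
  4 → 8: 5/6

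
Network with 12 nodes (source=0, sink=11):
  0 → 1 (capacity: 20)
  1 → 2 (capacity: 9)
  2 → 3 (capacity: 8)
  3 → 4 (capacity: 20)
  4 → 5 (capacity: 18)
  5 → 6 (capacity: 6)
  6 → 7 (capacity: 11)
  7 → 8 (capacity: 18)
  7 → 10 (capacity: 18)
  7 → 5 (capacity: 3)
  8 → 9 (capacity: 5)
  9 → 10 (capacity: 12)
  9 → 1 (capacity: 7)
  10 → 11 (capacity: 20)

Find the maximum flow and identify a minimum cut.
Max flow = 6, Min cut edges: (5,6)

Maximum flow: 6
Minimum cut: (5,6)
Partition: S = [0, 1, 2, 3, 4, 5], T = [6, 7, 8, 9, 10, 11]

Max-flow min-cut theorem verified: both equal 6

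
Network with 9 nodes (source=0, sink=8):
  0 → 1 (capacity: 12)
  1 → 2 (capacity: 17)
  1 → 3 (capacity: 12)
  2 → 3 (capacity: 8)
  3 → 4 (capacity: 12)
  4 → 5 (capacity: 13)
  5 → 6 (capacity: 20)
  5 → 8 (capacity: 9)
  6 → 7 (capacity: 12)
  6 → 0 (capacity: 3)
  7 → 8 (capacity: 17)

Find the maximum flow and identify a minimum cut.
Max flow = 12, Min cut edges: (3,4)

Maximum flow: 12
Minimum cut: (3,4)
Partition: S = [0, 1, 2, 3], T = [4, 5, 6, 7, 8]

Max-flow min-cut theorem verified: both equal 12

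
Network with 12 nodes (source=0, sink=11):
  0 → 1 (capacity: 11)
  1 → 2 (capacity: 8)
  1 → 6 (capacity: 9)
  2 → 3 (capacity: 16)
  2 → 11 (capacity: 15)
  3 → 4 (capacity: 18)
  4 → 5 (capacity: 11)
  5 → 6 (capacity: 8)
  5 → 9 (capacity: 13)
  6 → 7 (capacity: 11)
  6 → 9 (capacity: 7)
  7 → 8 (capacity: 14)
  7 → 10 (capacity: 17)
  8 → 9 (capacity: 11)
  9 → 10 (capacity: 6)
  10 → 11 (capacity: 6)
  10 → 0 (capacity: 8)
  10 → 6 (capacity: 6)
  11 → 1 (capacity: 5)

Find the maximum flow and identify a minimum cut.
Max flow = 11, Min cut edges: (0,1)

Maximum flow: 11
Minimum cut: (0,1)
Partition: S = [0], T = [1, 2, 3, 4, 5, 6, 7, 8, 9, 10, 11]

Max-flow min-cut theorem verified: both equal 11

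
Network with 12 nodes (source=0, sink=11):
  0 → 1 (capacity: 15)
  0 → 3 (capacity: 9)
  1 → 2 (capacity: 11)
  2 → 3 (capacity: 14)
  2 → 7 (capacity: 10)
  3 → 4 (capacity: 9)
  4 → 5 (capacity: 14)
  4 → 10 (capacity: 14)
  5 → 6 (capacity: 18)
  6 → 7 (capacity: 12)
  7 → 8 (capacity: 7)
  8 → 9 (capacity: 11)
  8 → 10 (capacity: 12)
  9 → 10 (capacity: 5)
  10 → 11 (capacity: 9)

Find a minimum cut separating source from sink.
Min cut value = 9, edges: (10,11)

Min cut value: 9
Partition: S = [0, 1, 2, 3, 4, 5, 6, 7, 8, 9, 10], T = [11]
Cut edges: (10,11)

By max-flow min-cut theorem, max flow = min cut = 9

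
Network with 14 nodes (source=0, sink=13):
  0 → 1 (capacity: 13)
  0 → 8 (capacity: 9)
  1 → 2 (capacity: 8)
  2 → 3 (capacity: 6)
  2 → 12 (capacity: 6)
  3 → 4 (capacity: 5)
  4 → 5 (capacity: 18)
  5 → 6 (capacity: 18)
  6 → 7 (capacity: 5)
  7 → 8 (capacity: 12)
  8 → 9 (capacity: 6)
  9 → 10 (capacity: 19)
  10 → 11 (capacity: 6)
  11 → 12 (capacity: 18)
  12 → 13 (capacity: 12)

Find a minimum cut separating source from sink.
Min cut value = 12, edges: (12,13)

Min cut value: 12
Partition: S = [0, 1, 2, 3, 4, 5, 6, 7, 8, 9, 10, 11, 12], T = [13]
Cut edges: (12,13)

By max-flow min-cut theorem, max flow = min cut = 12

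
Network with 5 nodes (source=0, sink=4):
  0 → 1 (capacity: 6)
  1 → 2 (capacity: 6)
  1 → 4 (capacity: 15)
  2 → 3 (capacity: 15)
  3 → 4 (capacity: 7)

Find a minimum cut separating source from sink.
Min cut value = 6, edges: (0,1)

Min cut value: 6
Partition: S = [0], T = [1, 2, 3, 4]
Cut edges: (0,1)

By max-flow min-cut theorem, max flow = min cut = 6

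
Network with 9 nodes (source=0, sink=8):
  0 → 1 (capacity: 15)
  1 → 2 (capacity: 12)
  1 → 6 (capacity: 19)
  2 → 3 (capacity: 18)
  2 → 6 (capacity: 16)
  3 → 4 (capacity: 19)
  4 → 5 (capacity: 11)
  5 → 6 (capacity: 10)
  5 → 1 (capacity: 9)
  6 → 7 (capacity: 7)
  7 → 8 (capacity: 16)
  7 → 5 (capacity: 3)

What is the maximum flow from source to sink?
Maximum flow = 7

Max flow: 7

Flow assignment:
  0 → 1: 7/15
  1 → 6: 7/19
  6 → 7: 7/7
  7 → 8: 7/16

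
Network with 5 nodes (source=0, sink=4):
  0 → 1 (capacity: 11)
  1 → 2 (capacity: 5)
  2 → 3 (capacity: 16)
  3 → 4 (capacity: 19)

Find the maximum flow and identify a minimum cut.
Max flow = 5, Min cut edges: (1,2)

Maximum flow: 5
Minimum cut: (1,2)
Partition: S = [0, 1], T = [2, 3, 4]

Max-flow min-cut theorem verified: both equal 5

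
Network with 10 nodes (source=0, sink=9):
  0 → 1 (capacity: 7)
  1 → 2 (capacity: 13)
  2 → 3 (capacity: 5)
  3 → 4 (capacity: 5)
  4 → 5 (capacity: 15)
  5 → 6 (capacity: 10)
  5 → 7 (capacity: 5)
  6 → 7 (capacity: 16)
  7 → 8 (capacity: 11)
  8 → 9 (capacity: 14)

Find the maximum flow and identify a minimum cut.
Max flow = 5, Min cut edges: (3,4)

Maximum flow: 5
Minimum cut: (3,4)
Partition: S = [0, 1, 2, 3], T = [4, 5, 6, 7, 8, 9]

Max-flow min-cut theorem verified: both equal 5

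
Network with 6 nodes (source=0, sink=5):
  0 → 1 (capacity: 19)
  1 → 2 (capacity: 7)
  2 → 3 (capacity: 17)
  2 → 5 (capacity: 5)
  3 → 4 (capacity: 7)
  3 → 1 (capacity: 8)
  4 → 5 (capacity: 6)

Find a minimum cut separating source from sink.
Min cut value = 7, edges: (1,2)

Min cut value: 7
Partition: S = [0, 1], T = [2, 3, 4, 5]
Cut edges: (1,2)

By max-flow min-cut theorem, max flow = min cut = 7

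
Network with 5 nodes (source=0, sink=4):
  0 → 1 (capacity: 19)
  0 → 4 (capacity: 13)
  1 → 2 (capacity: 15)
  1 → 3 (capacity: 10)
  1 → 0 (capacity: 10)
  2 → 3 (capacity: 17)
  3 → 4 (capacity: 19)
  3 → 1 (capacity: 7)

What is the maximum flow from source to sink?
Maximum flow = 32

Max flow: 32

Flow assignment:
  0 → 1: 19/19
  0 → 4: 13/13
  1 → 2: 9/15
  1 → 3: 10/10
  2 → 3: 9/17
  3 → 4: 19/19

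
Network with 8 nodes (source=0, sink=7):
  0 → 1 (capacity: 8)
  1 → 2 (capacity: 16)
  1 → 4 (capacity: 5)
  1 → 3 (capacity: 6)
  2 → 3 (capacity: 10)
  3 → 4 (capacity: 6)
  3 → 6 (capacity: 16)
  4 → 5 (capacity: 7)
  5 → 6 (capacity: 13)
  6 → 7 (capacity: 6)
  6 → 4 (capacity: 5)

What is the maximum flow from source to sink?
Maximum flow = 6

Max flow: 6

Flow assignment:
  0 → 1: 6/8
  1 → 2: 2/16
  1 → 3: 4/6
  2 → 3: 2/10
  3 → 6: 6/16
  6 → 7: 6/6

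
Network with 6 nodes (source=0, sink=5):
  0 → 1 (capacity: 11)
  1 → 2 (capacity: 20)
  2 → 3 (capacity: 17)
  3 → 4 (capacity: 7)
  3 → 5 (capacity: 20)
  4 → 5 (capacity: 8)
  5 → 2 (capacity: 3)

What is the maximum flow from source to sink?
Maximum flow = 11

Max flow: 11

Flow assignment:
  0 → 1: 11/11
  1 → 2: 11/20
  2 → 3: 11/17
  3 → 5: 11/20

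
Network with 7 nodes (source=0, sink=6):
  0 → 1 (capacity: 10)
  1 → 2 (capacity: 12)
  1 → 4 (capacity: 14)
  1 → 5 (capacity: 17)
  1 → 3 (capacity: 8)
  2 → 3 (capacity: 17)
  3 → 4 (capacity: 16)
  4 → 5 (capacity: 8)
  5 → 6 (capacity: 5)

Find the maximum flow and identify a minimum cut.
Max flow = 5, Min cut edges: (5,6)

Maximum flow: 5
Minimum cut: (5,6)
Partition: S = [0, 1, 2, 3, 4, 5], T = [6]

Max-flow min-cut theorem verified: both equal 5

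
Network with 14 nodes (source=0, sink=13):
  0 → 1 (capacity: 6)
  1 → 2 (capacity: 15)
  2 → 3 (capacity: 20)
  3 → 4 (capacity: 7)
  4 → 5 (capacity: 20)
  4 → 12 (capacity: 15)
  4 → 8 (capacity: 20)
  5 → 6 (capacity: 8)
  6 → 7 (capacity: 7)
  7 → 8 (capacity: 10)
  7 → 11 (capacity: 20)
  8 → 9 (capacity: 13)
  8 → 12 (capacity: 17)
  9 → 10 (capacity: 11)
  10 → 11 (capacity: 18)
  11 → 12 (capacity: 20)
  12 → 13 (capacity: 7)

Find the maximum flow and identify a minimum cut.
Max flow = 6, Min cut edges: (0,1)

Maximum flow: 6
Minimum cut: (0,1)
Partition: S = [0], T = [1, 2, 3, 4, 5, 6, 7, 8, 9, 10, 11, 12, 13]

Max-flow min-cut theorem verified: both equal 6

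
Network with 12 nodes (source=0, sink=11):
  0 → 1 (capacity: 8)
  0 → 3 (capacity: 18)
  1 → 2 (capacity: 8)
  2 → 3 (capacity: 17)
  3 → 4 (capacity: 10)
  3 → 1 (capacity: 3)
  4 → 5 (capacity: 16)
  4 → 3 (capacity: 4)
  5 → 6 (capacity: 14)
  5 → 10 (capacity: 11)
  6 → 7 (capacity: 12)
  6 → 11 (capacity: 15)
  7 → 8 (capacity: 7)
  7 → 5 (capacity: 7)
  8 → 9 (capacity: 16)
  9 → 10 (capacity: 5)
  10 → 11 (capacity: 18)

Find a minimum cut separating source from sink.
Min cut value = 10, edges: (3,4)

Min cut value: 10
Partition: S = [0, 1, 2, 3], T = [4, 5, 6, 7, 8, 9, 10, 11]
Cut edges: (3,4)

By max-flow min-cut theorem, max flow = min cut = 10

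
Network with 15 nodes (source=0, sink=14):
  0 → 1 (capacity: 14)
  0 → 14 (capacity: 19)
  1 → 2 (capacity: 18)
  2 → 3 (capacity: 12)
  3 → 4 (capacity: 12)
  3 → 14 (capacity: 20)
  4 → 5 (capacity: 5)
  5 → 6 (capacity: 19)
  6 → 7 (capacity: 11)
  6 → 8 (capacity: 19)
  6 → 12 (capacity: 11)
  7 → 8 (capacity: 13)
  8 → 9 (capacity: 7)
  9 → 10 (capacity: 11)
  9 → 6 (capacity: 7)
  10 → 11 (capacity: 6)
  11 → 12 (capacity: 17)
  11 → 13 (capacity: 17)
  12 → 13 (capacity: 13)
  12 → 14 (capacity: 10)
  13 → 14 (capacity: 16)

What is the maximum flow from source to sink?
Maximum flow = 31

Max flow: 31

Flow assignment:
  0 → 1: 12/14
  0 → 14: 19/19
  1 → 2: 12/18
  2 → 3: 12/12
  3 → 14: 12/20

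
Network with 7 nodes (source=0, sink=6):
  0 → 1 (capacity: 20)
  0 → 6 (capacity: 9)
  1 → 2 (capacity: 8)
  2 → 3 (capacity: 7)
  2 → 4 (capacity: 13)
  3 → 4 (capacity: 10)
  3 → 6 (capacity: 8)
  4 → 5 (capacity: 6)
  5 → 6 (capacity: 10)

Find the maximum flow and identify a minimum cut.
Max flow = 17, Min cut edges: (0,6), (1,2)

Maximum flow: 17
Minimum cut: (0,6), (1,2)
Partition: S = [0, 1], T = [2, 3, 4, 5, 6]

Max-flow min-cut theorem verified: both equal 17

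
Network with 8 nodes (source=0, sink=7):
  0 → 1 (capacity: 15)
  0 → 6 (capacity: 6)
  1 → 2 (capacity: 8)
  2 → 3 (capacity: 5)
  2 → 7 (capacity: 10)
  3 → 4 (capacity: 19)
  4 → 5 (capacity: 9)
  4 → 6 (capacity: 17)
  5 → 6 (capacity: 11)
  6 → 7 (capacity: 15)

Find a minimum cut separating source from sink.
Min cut value = 14, edges: (0,6), (1,2)

Min cut value: 14
Partition: S = [0, 1], T = [2, 3, 4, 5, 6, 7]
Cut edges: (0,6), (1,2)

By max-flow min-cut theorem, max flow = min cut = 14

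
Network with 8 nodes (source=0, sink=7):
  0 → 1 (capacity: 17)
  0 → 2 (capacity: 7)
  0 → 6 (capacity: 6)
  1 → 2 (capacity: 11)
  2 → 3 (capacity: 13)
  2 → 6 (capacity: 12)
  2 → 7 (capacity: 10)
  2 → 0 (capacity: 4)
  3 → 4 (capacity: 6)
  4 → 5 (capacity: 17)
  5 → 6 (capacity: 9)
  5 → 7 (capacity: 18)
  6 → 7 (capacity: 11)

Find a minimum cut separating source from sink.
Min cut value = 24, edges: (0,2), (0,6), (1,2)

Min cut value: 24
Partition: S = [0, 1], T = [2, 3, 4, 5, 6, 7]
Cut edges: (0,2), (0,6), (1,2)

By max-flow min-cut theorem, max flow = min cut = 24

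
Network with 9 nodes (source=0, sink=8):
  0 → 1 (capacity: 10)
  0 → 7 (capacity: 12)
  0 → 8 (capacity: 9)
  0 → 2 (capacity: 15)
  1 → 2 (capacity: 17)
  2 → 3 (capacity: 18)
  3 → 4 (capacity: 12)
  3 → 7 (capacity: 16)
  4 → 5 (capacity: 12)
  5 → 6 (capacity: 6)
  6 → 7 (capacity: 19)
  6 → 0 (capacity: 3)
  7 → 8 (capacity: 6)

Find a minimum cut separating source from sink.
Min cut value = 15, edges: (0,8), (7,8)

Min cut value: 15
Partition: S = [0, 1, 2, 3, 4, 5, 6, 7], T = [8]
Cut edges: (0,8), (7,8)

By max-flow min-cut theorem, max flow = min cut = 15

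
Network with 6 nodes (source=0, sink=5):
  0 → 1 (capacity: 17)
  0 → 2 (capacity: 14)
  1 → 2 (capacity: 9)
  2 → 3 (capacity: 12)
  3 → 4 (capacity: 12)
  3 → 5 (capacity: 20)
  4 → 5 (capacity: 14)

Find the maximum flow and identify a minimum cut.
Max flow = 12, Min cut edges: (2,3)

Maximum flow: 12
Minimum cut: (2,3)
Partition: S = [0, 1, 2], T = [3, 4, 5]

Max-flow min-cut theorem verified: both equal 12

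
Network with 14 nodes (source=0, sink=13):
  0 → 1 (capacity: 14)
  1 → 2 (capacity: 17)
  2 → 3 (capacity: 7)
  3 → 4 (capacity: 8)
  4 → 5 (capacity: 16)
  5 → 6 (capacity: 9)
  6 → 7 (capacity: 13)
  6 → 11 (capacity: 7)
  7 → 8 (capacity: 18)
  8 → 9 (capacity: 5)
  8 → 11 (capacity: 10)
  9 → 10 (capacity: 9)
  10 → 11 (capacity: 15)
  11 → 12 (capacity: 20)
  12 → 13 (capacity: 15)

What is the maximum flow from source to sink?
Maximum flow = 7

Max flow: 7

Flow assignment:
  0 → 1: 7/14
  1 → 2: 7/17
  2 → 3: 7/7
  3 → 4: 7/8
  4 → 5: 7/16
  5 → 6: 7/9
  6 → 11: 7/7
  11 → 12: 7/20
  12 → 13: 7/15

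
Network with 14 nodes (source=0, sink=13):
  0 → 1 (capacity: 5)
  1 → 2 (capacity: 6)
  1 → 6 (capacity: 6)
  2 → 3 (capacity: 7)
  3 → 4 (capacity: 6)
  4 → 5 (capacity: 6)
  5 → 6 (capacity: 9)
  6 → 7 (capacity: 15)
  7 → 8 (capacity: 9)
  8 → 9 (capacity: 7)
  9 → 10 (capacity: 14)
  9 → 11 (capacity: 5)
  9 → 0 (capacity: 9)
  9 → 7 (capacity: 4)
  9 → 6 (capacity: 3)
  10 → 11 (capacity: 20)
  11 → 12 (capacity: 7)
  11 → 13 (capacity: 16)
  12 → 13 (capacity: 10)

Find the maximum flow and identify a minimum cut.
Max flow = 5, Min cut edges: (0,1)

Maximum flow: 5
Minimum cut: (0,1)
Partition: S = [0], T = [1, 2, 3, 4, 5, 6, 7, 8, 9, 10, 11, 12, 13]

Max-flow min-cut theorem verified: both equal 5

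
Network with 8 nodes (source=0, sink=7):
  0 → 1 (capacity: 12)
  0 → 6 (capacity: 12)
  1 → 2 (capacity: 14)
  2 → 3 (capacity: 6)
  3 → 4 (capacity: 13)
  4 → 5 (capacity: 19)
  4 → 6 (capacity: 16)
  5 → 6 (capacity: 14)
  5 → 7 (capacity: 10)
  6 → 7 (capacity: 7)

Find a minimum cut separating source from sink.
Min cut value = 13, edges: (2,3), (6,7)

Min cut value: 13
Partition: S = [0, 1, 2, 6], T = [3, 4, 5, 7]
Cut edges: (2,3), (6,7)

By max-flow min-cut theorem, max flow = min cut = 13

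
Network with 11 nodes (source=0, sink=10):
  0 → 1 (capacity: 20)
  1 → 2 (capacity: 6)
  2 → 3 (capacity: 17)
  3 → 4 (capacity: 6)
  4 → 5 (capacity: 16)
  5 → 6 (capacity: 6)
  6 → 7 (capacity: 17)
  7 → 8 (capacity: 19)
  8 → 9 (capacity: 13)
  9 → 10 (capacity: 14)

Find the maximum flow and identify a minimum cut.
Max flow = 6, Min cut edges: (5,6)

Maximum flow: 6
Minimum cut: (5,6)
Partition: S = [0, 1, 2, 3, 4, 5], T = [6, 7, 8, 9, 10]

Max-flow min-cut theorem verified: both equal 6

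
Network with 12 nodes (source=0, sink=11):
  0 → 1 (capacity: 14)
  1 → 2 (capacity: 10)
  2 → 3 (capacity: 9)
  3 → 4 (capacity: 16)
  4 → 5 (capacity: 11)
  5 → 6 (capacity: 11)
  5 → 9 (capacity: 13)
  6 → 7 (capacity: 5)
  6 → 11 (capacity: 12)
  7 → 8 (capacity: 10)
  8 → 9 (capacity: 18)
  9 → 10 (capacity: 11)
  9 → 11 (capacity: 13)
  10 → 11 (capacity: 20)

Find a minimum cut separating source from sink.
Min cut value = 9, edges: (2,3)

Min cut value: 9
Partition: S = [0, 1, 2], T = [3, 4, 5, 6, 7, 8, 9, 10, 11]
Cut edges: (2,3)

By max-flow min-cut theorem, max flow = min cut = 9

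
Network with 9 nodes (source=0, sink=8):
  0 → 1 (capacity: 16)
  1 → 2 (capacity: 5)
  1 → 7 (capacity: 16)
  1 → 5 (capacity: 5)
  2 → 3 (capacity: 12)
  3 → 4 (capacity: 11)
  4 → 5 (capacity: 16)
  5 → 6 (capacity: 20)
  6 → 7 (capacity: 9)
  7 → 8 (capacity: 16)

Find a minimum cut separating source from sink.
Min cut value = 16, edges: (7,8)

Min cut value: 16
Partition: S = [0, 1, 2, 3, 4, 5, 6, 7], T = [8]
Cut edges: (7,8)

By max-flow min-cut theorem, max flow = min cut = 16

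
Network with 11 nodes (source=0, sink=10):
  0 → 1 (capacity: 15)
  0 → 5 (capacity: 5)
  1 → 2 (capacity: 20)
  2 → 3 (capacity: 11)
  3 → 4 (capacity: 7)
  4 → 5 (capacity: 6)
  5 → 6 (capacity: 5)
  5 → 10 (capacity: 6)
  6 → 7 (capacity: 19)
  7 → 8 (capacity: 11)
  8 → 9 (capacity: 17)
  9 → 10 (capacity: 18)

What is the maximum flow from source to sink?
Maximum flow = 11

Max flow: 11

Flow assignment:
  0 → 1: 6/15
  0 → 5: 5/5
  1 → 2: 6/20
  2 → 3: 6/11
  3 → 4: 6/7
  4 → 5: 6/6
  5 → 6: 5/5
  5 → 10: 6/6
  6 → 7: 5/19
  7 → 8: 5/11
  8 → 9: 5/17
  9 → 10: 5/18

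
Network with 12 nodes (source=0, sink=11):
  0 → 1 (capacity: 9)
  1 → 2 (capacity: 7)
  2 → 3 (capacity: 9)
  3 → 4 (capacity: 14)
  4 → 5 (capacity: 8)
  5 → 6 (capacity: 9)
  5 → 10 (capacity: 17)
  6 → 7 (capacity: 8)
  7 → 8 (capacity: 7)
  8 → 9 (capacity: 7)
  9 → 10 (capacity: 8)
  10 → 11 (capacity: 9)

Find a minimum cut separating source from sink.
Min cut value = 7, edges: (1,2)

Min cut value: 7
Partition: S = [0, 1], T = [2, 3, 4, 5, 6, 7, 8, 9, 10, 11]
Cut edges: (1,2)

By max-flow min-cut theorem, max flow = min cut = 7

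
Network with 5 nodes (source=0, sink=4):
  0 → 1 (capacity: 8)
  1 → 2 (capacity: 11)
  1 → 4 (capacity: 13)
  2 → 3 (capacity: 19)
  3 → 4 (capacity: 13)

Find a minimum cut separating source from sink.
Min cut value = 8, edges: (0,1)

Min cut value: 8
Partition: S = [0], T = [1, 2, 3, 4]
Cut edges: (0,1)

By max-flow min-cut theorem, max flow = min cut = 8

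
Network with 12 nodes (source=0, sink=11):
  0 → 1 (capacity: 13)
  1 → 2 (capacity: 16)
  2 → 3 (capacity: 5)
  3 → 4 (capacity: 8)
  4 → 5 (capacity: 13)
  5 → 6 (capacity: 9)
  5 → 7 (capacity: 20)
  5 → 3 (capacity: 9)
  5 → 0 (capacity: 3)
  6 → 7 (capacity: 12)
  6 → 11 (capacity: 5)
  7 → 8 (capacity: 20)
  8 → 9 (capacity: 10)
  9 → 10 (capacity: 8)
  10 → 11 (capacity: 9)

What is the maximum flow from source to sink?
Maximum flow = 5

Max flow: 5

Flow assignment:
  0 → 1: 5/13
  1 → 2: 5/16
  2 → 3: 5/5
  3 → 4: 5/8
  4 → 5: 5/13
  5 → 6: 5/9
  6 → 11: 5/5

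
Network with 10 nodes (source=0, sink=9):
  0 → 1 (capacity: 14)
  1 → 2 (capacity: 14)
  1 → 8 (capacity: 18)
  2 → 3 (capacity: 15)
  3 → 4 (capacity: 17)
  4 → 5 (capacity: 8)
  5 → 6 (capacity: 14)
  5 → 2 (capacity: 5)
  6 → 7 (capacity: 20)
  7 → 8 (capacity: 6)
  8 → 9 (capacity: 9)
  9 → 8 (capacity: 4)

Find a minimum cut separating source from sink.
Min cut value = 9, edges: (8,9)

Min cut value: 9
Partition: S = [0, 1, 2, 3, 4, 5, 6, 7, 8], T = [9]
Cut edges: (8,9)

By max-flow min-cut theorem, max flow = min cut = 9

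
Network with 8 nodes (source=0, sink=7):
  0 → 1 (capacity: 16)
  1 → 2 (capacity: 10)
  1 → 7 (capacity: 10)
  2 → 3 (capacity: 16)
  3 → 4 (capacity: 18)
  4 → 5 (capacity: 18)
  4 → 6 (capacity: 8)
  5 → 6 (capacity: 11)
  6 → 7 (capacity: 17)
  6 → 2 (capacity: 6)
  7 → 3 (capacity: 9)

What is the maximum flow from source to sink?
Maximum flow = 16

Max flow: 16

Flow assignment:
  0 → 1: 16/16
  1 → 2: 6/10
  1 → 7: 10/10
  2 → 3: 6/16
  3 → 4: 6/18
  4 → 6: 6/8
  6 → 7: 6/17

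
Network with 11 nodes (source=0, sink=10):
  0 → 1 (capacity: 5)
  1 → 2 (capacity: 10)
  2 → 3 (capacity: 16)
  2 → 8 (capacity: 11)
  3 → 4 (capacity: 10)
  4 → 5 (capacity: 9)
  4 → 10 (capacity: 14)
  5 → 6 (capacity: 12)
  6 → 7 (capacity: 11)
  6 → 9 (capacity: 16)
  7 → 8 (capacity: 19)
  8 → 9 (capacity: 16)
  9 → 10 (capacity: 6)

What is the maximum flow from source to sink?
Maximum flow = 5

Max flow: 5

Flow assignment:
  0 → 1: 5/5
  1 → 2: 5/10
  2 → 3: 5/16
  3 → 4: 5/10
  4 → 10: 5/14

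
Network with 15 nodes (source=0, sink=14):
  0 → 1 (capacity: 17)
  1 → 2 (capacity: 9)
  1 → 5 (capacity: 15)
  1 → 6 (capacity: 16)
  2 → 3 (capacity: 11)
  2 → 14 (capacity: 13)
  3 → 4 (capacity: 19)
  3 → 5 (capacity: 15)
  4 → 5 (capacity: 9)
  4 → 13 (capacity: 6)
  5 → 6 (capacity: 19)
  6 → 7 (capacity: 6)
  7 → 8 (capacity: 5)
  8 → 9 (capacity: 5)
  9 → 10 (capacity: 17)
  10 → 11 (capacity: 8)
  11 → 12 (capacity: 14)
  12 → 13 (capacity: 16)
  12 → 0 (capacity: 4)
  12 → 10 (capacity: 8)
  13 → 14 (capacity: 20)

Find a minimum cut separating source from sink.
Min cut value = 14, edges: (1,2), (8,9)

Min cut value: 14
Partition: S = [0, 1, 5, 6, 7, 8], T = [2, 3, 4, 9, 10, 11, 12, 13, 14]
Cut edges: (1,2), (8,9)

By max-flow min-cut theorem, max flow = min cut = 14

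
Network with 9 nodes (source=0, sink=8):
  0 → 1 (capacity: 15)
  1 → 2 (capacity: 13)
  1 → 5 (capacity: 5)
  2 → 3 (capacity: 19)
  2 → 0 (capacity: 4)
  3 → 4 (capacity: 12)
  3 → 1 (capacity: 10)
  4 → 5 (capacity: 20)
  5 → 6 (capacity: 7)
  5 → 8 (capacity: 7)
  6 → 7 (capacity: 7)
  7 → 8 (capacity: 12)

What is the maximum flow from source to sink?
Maximum flow = 14

Max flow: 14

Flow assignment:
  0 → 1: 14/15
  1 → 2: 10/13
  1 → 5: 4/5
  2 → 3: 10/19
  3 → 4: 10/12
  4 → 5: 10/20
  5 → 6: 7/7
  5 → 8: 7/7
  6 → 7: 7/7
  7 → 8: 7/12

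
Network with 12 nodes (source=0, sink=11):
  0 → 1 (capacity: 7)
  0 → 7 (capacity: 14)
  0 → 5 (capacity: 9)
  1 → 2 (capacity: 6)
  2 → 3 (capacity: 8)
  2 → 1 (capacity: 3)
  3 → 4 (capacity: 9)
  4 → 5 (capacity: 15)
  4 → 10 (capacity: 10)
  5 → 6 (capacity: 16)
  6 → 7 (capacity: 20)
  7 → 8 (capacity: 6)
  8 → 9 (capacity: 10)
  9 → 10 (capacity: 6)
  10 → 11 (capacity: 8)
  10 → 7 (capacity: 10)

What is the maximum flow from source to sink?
Maximum flow = 8

Max flow: 8

Flow assignment:
  0 → 1: 6/7
  0 → 7: 2/14
  1 → 2: 6/6
  2 → 3: 6/8
  3 → 4: 6/9
  4 → 10: 6/10
  7 → 8: 6/6
  8 → 9: 6/10
  9 → 10: 6/6
  10 → 11: 8/8
  10 → 7: 4/10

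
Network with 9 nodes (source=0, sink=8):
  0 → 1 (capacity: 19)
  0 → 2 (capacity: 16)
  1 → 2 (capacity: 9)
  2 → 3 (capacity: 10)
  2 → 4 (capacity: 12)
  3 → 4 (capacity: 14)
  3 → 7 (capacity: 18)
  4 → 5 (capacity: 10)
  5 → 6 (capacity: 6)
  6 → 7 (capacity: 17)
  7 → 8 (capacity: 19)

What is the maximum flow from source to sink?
Maximum flow = 16

Max flow: 16

Flow assignment:
  0 → 1: 9/19
  0 → 2: 7/16
  1 → 2: 9/9
  2 → 3: 10/10
  2 → 4: 6/12
  3 → 7: 10/18
  4 → 5: 6/10
  5 → 6: 6/6
  6 → 7: 6/17
  7 → 8: 16/19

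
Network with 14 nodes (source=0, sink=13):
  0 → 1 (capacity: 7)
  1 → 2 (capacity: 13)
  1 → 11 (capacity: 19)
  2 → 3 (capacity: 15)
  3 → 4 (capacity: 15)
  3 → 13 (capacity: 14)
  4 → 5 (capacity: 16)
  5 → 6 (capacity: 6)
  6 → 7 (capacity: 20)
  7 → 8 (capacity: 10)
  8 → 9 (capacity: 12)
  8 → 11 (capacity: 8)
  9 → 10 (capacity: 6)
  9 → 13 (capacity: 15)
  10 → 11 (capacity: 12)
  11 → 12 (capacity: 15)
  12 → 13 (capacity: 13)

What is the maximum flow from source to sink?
Maximum flow = 7

Max flow: 7

Flow assignment:
  0 → 1: 7/7
  1 → 2: 7/13
  2 → 3: 7/15
  3 → 13: 7/14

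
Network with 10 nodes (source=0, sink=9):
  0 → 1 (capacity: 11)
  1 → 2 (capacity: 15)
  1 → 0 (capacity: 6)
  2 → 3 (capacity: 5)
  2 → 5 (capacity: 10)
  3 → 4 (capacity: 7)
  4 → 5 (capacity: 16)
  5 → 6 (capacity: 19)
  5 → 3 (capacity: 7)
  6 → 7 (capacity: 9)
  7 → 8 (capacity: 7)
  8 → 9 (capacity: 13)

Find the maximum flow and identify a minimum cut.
Max flow = 7, Min cut edges: (7,8)

Maximum flow: 7
Minimum cut: (7,8)
Partition: S = [0, 1, 2, 3, 4, 5, 6, 7], T = [8, 9]

Max-flow min-cut theorem verified: both equal 7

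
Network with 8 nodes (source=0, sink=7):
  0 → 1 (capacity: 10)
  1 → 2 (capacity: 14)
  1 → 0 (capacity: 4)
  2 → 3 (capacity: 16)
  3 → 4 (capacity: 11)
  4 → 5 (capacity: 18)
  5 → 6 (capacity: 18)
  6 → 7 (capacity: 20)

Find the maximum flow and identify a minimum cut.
Max flow = 10, Min cut edges: (0,1)

Maximum flow: 10
Minimum cut: (0,1)
Partition: S = [0], T = [1, 2, 3, 4, 5, 6, 7]

Max-flow min-cut theorem verified: both equal 10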